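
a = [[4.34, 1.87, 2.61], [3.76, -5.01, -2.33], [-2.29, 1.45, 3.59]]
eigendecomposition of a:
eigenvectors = [[(-0.14+0j), -0.66+0.00j, (-0.66-0j)], [(0.97+0j), (-0.32+0.2j), -0.32-0.20j], [-0.20+0.00j, (0.32-0.56j), 0.32+0.56j]]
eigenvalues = [(-5.07+0j), (3.99+1.64j), (3.99-1.64j)]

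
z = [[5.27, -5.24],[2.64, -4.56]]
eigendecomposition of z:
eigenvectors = [[0.95, 0.54], [0.31, 0.84]]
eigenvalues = [3.57, -2.86]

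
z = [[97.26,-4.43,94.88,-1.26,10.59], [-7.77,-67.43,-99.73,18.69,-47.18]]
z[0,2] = 94.88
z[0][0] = 97.26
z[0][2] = 94.88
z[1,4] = -47.18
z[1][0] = -7.77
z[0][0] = 97.26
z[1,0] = -7.77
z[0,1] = -4.43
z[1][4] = -47.18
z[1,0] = -7.77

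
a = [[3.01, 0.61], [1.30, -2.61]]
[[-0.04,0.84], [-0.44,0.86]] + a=[[2.97, 1.45], [0.86, -1.75]]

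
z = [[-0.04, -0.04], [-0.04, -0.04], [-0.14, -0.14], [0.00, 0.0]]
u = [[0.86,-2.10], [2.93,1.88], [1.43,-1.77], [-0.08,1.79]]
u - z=[[0.90, -2.06], [2.97, 1.92], [1.57, -1.63], [-0.08, 1.79]]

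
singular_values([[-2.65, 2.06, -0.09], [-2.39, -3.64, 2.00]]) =[4.81, 3.33]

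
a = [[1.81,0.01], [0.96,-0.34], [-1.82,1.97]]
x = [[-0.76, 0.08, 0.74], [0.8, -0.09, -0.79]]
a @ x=[[-1.37, 0.14, 1.33],[-1.0, 0.11, 0.98],[2.96, -0.32, -2.9]]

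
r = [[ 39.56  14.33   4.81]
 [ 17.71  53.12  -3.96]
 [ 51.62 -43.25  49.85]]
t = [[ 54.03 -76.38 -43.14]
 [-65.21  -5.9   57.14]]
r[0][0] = 39.56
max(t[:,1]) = -5.9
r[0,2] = 4.81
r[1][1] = 53.12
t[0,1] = -76.38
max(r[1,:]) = 53.12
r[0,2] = 4.81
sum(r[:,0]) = 108.89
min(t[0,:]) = -76.38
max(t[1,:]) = 57.14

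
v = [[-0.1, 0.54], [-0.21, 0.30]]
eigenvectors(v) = [[(0.85+0j), 0.85-0.00j], [(0.31+0.43j), (0.31-0.43j)]]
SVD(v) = [[-0.84, -0.54], [-0.54, 0.84]] @ diag([0.6473822106557842, 0.12882652415721713]) @ [[0.31,-0.95], [-0.95,-0.31]]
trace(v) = 0.20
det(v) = 0.08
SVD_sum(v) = [[-0.17, 0.52], [-0.11, 0.33]] + [[0.07, 0.02], [-0.10, -0.03]]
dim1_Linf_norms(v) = [0.54, 0.3]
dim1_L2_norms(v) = [0.55, 0.37]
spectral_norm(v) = 0.65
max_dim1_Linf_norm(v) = 0.54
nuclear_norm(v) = 0.78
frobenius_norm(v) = 0.66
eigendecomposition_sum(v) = [[-0.05+0.17j, (0.27-0.1j)],[(-0.1+0.04j), (0.15+0.1j)]] + [[-0.05-0.17j, 0.27+0.10j], [-0.10-0.04j, 0.15-0.10j]]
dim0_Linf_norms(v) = [0.21, 0.54]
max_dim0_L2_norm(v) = 0.62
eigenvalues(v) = [(0.1+0.27j), (0.1-0.27j)]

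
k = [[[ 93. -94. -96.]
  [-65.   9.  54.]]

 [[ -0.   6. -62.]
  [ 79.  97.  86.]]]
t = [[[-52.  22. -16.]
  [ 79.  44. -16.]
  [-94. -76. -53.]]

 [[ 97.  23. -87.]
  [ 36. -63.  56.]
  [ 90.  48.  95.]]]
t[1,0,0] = 97.0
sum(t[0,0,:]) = -46.0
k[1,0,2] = -62.0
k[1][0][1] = 6.0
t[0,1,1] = 44.0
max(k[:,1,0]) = 79.0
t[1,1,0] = 36.0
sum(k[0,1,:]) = -2.0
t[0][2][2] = -53.0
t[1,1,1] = -63.0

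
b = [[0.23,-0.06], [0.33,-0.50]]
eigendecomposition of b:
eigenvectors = [[0.90, 0.09], [0.43, 1.00]]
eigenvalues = [0.2, -0.47]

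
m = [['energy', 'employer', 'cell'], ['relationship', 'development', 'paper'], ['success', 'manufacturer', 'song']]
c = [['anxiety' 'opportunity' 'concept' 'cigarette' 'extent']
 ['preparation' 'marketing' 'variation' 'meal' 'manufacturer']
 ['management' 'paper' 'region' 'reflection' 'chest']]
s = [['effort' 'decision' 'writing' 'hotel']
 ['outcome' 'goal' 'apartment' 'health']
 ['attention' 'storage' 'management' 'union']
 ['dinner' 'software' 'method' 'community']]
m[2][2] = 'song'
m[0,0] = 'energy'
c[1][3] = 'meal'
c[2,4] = 'chest'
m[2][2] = 'song'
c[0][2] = 'concept'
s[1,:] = ['outcome', 'goal', 'apartment', 'health']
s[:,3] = ['hotel', 'health', 'union', 'community']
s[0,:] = ['effort', 'decision', 'writing', 'hotel']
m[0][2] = 'cell'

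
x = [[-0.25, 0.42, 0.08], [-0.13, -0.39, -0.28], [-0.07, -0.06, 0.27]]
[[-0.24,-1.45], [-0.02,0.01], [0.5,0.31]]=x @ [[-0.23, 2.85], [-1.01, -2.02], [1.58, 1.44]]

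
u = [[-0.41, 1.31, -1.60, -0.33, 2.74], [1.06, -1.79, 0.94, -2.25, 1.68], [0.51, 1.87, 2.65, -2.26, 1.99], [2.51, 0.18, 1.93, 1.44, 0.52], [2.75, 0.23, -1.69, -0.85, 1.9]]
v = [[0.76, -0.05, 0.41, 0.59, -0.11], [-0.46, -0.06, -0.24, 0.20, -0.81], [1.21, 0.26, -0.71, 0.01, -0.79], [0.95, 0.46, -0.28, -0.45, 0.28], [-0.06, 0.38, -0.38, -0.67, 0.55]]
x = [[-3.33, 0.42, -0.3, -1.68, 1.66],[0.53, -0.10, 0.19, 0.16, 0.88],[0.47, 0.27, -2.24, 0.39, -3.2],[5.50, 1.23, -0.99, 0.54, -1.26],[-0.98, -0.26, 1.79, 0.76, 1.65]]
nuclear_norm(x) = 14.47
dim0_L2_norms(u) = [3.93, 2.92, 4.13, 3.62, 4.26]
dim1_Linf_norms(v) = [0.76, 0.81, 1.21, 0.95, 0.67]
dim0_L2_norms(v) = [1.78, 0.66, 0.98, 1.02, 1.29]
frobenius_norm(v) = 2.69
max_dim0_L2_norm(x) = 6.54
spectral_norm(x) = 7.42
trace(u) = 3.79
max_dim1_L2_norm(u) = 4.46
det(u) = 322.82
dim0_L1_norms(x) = [10.81, 2.28, 5.51, 3.53, 8.65]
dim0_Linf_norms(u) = [2.75, 1.87, 2.65, 2.26, 2.74]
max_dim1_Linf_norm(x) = 5.5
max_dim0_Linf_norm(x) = 5.5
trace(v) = 0.09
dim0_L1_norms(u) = [7.24, 5.38, 8.81, 7.13, 8.83]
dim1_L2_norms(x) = [4.12, 1.06, 3.96, 5.88, 2.74]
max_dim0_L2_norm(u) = 4.26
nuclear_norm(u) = 17.63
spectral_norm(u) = 5.62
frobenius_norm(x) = 8.71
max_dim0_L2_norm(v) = 1.78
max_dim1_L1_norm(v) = 2.98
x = u @ v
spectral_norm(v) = 1.92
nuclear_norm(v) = 4.79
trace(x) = -3.48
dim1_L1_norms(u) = [6.39, 7.72, 9.28, 6.58, 7.42]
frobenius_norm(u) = 8.50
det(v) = 0.04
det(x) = 14.11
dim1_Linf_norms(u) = [2.74, 2.25, 2.65, 2.51, 2.75]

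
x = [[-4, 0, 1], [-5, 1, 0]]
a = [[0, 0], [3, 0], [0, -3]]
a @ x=[[0, 0, 0], [-12, 0, 3], [15, -3, 0]]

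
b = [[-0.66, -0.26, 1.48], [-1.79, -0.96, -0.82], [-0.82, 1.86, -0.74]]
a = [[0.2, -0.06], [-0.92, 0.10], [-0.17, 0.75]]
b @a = [[-0.14,1.12], [0.66,-0.6], [-1.75,-0.32]]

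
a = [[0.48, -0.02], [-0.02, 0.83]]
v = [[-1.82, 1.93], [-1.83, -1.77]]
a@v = [[-0.84, 0.96], [-1.48, -1.51]]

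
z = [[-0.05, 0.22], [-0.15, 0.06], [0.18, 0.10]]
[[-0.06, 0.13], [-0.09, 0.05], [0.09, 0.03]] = z @ [[0.58, -0.13],[-0.13, 0.54]]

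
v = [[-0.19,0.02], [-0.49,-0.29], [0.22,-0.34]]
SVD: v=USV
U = [[-0.28, 0.22], [-0.95, -0.19], [0.12, -0.96]]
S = [0.59, 0.42]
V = [[0.92,0.39], [-0.39,0.92]]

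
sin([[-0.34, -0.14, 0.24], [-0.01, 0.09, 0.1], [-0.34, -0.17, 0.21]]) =[[-0.34, -0.14, 0.24], [-0.01, 0.09, 0.10], [-0.34, -0.17, 0.21]]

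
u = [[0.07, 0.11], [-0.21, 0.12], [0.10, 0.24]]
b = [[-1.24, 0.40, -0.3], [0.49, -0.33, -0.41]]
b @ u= [[-0.2, -0.16], [0.06, -0.08]]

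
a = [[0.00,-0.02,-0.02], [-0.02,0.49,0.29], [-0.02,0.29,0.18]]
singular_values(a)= [0.66, 0.01, 0.01]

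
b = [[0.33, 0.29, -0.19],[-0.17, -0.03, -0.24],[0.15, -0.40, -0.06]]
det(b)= -0.058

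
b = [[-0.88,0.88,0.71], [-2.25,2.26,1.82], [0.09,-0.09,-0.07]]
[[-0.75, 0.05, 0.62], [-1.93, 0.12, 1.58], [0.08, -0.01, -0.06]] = b @ [[0.63, -0.09, -0.17], [-0.09, 0.03, -0.08], [-0.17, -0.08, 0.76]]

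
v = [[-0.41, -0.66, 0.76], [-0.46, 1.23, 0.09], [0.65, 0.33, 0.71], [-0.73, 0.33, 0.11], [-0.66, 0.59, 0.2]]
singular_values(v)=[1.72, 1.17, 1.05]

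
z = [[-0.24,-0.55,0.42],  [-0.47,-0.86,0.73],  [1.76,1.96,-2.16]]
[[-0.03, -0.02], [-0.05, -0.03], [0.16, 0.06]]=z@[[0.03,-0.05], [0.0,0.04], [-0.05,-0.03]]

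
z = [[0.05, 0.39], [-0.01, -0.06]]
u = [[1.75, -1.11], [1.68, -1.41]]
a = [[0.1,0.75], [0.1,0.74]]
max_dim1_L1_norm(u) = 3.09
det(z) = 0.00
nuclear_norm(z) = 0.40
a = u @ z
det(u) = -0.60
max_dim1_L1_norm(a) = 0.85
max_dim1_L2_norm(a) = 0.76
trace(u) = 0.34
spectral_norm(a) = 1.06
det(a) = -0.00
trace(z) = -0.01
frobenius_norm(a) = 1.06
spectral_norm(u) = 3.01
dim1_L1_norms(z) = [0.44, 0.07]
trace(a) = 0.84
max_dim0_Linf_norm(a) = 0.75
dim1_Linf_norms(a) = [0.75, 0.74]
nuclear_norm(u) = 3.21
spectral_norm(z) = 0.40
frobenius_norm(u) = 3.02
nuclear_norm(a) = 1.06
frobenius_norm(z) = 0.40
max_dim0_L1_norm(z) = 0.45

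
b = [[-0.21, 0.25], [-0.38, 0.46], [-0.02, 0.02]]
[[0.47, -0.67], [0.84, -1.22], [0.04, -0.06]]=b@[[-2.03, 1.88], [0.16, -1.1]]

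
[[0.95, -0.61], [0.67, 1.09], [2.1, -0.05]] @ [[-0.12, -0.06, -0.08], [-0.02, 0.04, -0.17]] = [[-0.10, -0.08, 0.03], [-0.1, 0.00, -0.24], [-0.25, -0.13, -0.16]]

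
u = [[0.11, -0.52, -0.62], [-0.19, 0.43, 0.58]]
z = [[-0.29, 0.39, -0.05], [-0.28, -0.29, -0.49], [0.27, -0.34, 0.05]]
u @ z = [[-0.05, 0.40, 0.22],[0.09, -0.40, -0.17]]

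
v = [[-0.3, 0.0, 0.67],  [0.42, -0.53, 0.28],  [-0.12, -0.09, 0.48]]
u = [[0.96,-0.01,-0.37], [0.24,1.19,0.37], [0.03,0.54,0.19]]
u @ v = [[-0.25, 0.04, 0.46],[0.38, -0.66, 0.67],[0.2, -0.3, 0.26]]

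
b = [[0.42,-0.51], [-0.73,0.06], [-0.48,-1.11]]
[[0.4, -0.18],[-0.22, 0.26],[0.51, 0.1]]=b @ [[0.26, -0.35], [-0.57, 0.06]]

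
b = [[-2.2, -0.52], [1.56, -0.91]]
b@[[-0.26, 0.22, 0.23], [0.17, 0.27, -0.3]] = [[0.48, -0.62, -0.35], [-0.56, 0.10, 0.63]]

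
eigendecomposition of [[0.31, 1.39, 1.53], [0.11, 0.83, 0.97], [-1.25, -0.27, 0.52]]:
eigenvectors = [[(0.67+0j),  0.67-0.00j,  -0.39+0.00j], [(0.4+0.04j),  (0.4-0.04j),  (0.72+0j)], [-0.14+0.61j,  -0.14-0.61j,  -0.57+0.00j]]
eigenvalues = [(0.83+1.48j), (0.83-1.48j), (-0+0j)]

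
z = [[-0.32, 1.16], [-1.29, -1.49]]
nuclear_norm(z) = 3.05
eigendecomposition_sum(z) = [[-0.16+0.78j,0.58+0.49j], [-0.64-0.54j,-0.74+0.29j]] + [[-0.16-0.78j, (0.58-0.49j)], [(-0.64+0.54j), (-0.74-0.29j)]]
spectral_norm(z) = 2.11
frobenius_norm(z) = 2.31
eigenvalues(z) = [(-0.9+1.07j), (-0.9-1.07j)]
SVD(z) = [[-0.40,  0.92], [0.92,  0.4]] @ diag([2.111639757689381, 0.9344396897315165]) @ [[-0.5, -0.87], [-0.87, 0.5]]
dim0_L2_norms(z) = [1.33, 1.89]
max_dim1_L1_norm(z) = 2.78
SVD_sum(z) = [[0.42, 0.73], [-0.97, -1.68]] + [[-0.74, 0.43], [-0.32, 0.19]]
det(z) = 1.97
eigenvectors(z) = [[(-0.33-0.6j), -0.33+0.60j],[(0.73+0j), (0.73-0j)]]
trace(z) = -1.81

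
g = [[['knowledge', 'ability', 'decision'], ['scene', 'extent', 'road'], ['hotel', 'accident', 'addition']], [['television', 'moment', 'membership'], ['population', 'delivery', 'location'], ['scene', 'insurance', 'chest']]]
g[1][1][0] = 'population'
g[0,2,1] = 'accident'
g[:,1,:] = [['scene', 'extent', 'road'], ['population', 'delivery', 'location']]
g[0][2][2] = 'addition'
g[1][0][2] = 'membership'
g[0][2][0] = 'hotel'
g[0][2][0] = 'hotel'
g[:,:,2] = [['decision', 'road', 'addition'], ['membership', 'location', 'chest']]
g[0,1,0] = 'scene'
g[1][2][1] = 'insurance'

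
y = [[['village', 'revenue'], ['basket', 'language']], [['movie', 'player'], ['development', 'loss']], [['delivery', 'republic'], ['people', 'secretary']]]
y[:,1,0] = ['basket', 'development', 'people']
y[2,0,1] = 'republic'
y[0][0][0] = 'village'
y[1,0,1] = 'player'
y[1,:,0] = ['movie', 'development']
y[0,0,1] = 'revenue'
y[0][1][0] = 'basket'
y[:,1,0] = ['basket', 'development', 'people']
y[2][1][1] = 'secretary'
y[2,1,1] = 'secretary'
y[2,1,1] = 'secretary'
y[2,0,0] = 'delivery'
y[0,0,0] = 'village'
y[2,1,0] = 'people'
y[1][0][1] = 'player'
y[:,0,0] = ['village', 'movie', 'delivery']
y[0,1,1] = 'language'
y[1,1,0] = 'development'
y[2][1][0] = 'people'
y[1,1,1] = 'loss'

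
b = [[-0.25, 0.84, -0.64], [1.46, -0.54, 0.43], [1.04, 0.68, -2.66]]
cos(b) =[[0.59, 0.36, -0.49],[0.43, 0.34, 0.46],[0.55, 0.35, -0.89]]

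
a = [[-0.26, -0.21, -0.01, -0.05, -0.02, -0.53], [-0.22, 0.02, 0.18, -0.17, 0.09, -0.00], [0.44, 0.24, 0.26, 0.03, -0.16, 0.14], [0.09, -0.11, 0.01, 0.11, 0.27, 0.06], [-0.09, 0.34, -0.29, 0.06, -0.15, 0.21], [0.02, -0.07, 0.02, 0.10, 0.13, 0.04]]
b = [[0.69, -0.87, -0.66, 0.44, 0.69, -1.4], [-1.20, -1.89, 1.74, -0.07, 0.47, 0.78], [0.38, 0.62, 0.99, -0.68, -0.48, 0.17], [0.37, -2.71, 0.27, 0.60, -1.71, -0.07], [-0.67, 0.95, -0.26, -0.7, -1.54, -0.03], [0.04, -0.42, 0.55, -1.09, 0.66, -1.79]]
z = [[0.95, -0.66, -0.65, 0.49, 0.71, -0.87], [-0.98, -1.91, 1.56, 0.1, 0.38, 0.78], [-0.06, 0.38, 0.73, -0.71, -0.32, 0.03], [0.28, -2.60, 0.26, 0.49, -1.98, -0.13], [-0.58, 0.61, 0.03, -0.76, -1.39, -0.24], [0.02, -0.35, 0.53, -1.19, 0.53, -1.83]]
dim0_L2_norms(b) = [1.63, 3.62, 2.21, 1.64, 2.58, 2.41]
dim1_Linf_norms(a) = [0.53, 0.22, 0.44, 0.27, 0.34, 0.13]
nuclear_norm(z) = 11.62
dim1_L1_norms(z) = [4.33, 5.71, 2.23, 5.74, 3.61, 4.45]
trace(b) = -2.94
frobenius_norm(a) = 1.14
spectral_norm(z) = 3.75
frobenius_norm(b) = 5.99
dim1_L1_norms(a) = [1.08, 0.68, 1.27, 0.65, 1.14, 0.38]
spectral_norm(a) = 0.83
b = z + a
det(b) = 8.83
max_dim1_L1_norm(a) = 1.27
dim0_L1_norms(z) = [2.87, 6.51, 3.76, 3.74, 5.31, 3.88]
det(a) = 0.00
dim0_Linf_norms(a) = [0.44, 0.34, 0.29, 0.17, 0.27, 0.53]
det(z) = 0.09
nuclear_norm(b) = 12.73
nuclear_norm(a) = 2.32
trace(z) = -2.96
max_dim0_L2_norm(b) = 3.62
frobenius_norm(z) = 5.67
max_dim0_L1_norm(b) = 7.46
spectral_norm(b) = 3.85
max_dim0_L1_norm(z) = 6.51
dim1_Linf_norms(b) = [1.4, 1.89, 0.99, 2.71, 1.54, 1.79]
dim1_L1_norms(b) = [4.75, 6.15, 3.32, 5.73, 4.15, 4.55]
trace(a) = 0.02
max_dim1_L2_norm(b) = 3.29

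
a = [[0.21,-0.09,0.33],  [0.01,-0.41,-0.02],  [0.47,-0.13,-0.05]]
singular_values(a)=[0.57, 0.38, 0.31]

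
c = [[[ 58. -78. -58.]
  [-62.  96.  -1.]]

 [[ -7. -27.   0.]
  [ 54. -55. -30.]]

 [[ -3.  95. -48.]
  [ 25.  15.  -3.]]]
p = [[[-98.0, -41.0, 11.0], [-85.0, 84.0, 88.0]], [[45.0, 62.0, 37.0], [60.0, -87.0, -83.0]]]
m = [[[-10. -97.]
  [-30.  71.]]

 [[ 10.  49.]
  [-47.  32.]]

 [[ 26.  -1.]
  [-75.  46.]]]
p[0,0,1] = -41.0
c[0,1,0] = -62.0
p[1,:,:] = [[45.0, 62.0, 37.0], [60.0, -87.0, -83.0]]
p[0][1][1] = 84.0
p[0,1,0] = -85.0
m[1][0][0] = 10.0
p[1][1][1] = -87.0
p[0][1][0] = -85.0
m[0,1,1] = 71.0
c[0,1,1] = 96.0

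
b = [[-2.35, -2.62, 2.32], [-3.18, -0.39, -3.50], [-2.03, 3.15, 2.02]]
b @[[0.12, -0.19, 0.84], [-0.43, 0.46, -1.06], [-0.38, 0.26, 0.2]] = [[-0.04, -0.16, 1.27], [1.12, -0.49, -2.96], [-2.37, 2.36, -4.64]]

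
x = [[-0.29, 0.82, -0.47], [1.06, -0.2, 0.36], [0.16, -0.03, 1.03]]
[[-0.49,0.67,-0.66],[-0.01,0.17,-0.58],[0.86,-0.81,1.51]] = x@[[-0.35,0.55,-1.16], [-0.22,0.52,-0.28], [0.88,-0.86,1.64]]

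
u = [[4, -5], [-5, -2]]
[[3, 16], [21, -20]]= u @ [[-3, 4], [-3, 0]]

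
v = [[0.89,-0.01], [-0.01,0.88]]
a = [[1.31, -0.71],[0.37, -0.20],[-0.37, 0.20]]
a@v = [[1.17, -0.64], [0.33, -0.18], [-0.33, 0.18]]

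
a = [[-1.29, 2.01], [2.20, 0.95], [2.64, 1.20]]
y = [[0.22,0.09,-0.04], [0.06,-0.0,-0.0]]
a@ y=[[-0.16, -0.12, 0.05], [0.54, 0.2, -0.09], [0.65, 0.24, -0.11]]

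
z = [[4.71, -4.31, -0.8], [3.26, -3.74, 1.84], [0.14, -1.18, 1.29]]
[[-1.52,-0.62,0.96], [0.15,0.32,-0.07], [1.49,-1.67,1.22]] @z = [[-9.05, 7.74, 1.31], [1.74, -1.76, 0.38], [1.74, -1.62, -2.69]]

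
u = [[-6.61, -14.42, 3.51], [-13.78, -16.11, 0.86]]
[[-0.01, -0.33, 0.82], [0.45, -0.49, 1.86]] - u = [[6.6, 14.09, -2.69], [14.23, 15.62, 1.0]]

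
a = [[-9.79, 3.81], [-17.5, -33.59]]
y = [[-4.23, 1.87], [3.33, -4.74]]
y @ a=[[8.69,  -78.93], [50.35,  171.9]]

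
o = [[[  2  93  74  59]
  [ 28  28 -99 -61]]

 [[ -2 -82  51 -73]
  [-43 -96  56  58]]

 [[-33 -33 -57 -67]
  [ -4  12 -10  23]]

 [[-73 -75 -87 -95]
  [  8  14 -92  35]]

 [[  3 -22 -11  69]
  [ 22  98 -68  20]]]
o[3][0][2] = -87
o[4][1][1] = 98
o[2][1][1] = 12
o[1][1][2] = 56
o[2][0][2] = -57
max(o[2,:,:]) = 23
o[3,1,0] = 8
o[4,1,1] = 98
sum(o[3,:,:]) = -365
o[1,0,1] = -82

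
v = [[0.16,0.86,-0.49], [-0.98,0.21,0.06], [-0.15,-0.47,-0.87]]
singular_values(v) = [1.01, 1.0, 1.0]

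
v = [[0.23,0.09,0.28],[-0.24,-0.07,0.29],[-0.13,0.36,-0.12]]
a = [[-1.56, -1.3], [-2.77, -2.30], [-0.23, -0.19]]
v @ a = [[-0.67, -0.56], [0.5, 0.42], [-0.77, -0.64]]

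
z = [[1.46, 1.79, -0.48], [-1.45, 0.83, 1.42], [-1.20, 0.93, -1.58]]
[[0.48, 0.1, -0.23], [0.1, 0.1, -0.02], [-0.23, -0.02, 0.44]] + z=[[1.94, 1.89, -0.71], [-1.35, 0.93, 1.4], [-1.43, 0.91, -1.14]]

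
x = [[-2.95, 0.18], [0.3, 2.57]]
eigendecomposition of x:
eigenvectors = [[-1.00,-0.03], [0.05,-1.00]]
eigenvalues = [-2.96, 2.58]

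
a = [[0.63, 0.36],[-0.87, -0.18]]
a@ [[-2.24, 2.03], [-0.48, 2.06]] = [[-1.58, 2.02], [2.04, -2.14]]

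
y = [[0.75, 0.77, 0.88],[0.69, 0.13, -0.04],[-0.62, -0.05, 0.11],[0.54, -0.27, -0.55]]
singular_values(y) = [1.51, 1.1, 0.01]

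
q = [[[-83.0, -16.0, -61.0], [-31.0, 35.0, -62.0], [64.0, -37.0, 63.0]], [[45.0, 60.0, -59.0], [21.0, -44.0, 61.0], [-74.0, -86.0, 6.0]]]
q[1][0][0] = 45.0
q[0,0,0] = -83.0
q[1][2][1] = -86.0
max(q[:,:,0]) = 64.0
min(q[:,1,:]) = -62.0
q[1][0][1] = 60.0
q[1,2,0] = -74.0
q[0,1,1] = 35.0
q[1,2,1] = -86.0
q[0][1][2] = -62.0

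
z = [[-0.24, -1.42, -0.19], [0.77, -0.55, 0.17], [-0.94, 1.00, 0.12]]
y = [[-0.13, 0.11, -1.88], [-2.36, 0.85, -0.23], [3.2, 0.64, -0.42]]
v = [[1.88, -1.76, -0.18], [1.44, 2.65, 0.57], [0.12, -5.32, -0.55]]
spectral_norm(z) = 1.95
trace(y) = 0.30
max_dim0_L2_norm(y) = 3.98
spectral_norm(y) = 3.98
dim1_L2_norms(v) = [2.58, 3.07, 5.35]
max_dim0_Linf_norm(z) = 1.42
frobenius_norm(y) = 4.55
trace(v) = 3.98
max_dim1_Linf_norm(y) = 3.2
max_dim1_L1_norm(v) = 5.99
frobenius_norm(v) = 6.69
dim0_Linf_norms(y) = [3.2, 0.85, 1.88]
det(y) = 7.79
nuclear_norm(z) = 3.18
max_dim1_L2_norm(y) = 3.29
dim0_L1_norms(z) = [1.95, 2.97, 0.48]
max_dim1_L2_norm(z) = 1.45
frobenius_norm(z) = 2.22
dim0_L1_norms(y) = [5.69, 1.6, 2.53]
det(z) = 0.37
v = y @ z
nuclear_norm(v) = 8.82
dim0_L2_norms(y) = [3.98, 1.07, 1.94]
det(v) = 2.88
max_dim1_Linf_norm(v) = 5.32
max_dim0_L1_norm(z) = 2.97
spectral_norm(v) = 6.25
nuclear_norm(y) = 6.95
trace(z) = -0.67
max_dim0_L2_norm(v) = 6.2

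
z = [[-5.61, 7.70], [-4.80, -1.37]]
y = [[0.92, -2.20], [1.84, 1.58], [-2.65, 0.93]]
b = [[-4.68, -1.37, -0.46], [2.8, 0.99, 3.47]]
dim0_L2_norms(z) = [7.38, 7.82]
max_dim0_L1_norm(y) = 5.41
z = b @ y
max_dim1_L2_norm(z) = 9.53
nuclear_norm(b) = 8.72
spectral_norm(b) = 6.21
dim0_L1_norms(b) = [7.48, 2.36, 3.93]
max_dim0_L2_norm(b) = 5.45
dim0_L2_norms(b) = [5.45, 1.69, 3.5]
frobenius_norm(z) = 10.76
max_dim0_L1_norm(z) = 10.41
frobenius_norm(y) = 4.41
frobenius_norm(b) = 6.70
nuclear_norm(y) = 6.20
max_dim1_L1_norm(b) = 7.26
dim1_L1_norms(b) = [6.51, 7.26]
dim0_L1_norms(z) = [10.41, 9.07]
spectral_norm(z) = 9.73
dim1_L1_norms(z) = [13.31, 6.17]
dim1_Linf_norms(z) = [7.7, 4.8]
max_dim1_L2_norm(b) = 4.9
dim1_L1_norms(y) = [3.12, 3.42, 3.58]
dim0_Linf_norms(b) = [4.68, 1.37, 3.47]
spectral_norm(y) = 3.45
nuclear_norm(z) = 14.32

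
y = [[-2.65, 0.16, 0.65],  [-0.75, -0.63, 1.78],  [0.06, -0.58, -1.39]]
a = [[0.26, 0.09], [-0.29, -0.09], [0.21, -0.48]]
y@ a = [[-0.60,-0.56], [0.36,-0.87], [-0.11,0.72]]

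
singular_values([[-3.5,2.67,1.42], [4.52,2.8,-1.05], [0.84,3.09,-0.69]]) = [6.25, 4.69, 0.61]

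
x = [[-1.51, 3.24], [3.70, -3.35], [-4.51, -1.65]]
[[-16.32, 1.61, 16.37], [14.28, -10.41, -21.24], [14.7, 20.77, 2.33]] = x @ [[-1.21, -4.09, -2.02], [-5.60, -1.41, 4.11]]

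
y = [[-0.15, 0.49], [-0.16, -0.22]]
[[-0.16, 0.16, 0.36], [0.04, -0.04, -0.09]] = y @ [[0.15, -0.14, -0.32], [-0.29, 0.29, 0.64]]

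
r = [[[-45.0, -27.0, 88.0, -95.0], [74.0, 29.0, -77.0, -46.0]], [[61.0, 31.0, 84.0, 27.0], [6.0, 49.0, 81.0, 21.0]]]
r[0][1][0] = 74.0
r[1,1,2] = 81.0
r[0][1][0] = 74.0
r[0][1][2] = -77.0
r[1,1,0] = 6.0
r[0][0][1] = -27.0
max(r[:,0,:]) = 88.0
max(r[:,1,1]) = 49.0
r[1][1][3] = 21.0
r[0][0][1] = -27.0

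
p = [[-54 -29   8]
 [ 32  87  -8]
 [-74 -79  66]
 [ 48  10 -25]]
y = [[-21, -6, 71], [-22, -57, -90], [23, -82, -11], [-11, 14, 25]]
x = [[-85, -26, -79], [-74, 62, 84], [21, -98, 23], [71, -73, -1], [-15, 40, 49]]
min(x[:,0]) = -85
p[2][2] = 66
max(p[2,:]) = 66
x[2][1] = -98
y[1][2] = -90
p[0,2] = 8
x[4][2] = 49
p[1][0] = 32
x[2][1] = -98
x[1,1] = 62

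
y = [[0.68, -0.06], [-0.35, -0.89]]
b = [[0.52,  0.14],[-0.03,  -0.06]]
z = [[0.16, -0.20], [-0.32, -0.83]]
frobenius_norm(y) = 1.17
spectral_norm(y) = 0.99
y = b + z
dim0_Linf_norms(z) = [0.32, 0.83]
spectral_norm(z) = 0.90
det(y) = -0.63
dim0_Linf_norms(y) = [0.68, 0.89]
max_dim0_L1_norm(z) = 1.03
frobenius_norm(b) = 0.54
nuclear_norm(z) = 1.12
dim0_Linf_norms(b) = [0.52, 0.14]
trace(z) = -0.67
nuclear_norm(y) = 1.62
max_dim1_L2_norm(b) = 0.54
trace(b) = 0.46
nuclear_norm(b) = 0.59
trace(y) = -0.21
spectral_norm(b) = 0.54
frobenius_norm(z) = 0.93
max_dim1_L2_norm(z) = 0.89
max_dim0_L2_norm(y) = 0.89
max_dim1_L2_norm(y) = 0.96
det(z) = -0.20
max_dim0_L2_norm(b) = 0.52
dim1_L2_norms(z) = [0.26, 0.89]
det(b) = -0.03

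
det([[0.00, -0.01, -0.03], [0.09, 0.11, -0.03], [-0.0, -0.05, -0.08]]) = 0.000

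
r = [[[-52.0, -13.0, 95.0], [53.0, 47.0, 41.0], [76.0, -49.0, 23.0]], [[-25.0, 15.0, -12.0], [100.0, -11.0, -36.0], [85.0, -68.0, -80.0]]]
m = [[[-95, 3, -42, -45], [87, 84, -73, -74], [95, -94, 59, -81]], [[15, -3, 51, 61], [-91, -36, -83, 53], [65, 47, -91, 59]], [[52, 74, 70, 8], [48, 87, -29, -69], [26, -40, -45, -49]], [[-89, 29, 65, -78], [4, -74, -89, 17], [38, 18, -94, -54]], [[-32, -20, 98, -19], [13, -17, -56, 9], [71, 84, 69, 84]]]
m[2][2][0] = 26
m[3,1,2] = -89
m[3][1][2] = -89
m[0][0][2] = -42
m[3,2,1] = 18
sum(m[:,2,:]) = 167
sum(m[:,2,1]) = 15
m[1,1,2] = -83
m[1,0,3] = 61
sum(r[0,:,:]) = 221.0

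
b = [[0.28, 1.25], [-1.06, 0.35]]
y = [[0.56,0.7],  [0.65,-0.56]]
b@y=[[0.97, -0.5], [-0.37, -0.94]]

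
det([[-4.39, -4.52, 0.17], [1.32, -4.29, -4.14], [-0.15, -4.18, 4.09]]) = 173.545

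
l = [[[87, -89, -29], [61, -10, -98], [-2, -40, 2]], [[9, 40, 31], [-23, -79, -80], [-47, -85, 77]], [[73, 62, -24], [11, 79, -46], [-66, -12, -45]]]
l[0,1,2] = -98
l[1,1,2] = -80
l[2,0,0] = 73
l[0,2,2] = 2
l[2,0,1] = 62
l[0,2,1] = -40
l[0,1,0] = 61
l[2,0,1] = 62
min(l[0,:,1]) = -89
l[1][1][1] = -79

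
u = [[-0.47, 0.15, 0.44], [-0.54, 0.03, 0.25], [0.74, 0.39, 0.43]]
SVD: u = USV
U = [[-0.38, -0.69, 0.61], [-0.48, -0.41, -0.77], [0.79, -0.59, -0.18]]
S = [1.05, 0.76, 0.0]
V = [[0.97, 0.22, 0.05], [0.15, -0.46, -0.88], [0.17, -0.86, 0.48]]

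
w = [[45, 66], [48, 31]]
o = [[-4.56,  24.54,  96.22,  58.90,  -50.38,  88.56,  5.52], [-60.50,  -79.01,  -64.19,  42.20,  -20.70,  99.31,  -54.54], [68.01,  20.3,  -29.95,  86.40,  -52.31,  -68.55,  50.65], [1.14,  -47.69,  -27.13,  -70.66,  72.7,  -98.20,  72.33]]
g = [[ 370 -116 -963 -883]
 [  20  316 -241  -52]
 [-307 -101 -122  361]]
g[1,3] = -52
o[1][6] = -54.54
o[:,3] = [58.9, 42.2, 86.4, -70.66]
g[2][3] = 361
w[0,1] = 66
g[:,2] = [-963, -241, -122]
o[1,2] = -64.19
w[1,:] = [48, 31]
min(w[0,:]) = 45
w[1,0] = 48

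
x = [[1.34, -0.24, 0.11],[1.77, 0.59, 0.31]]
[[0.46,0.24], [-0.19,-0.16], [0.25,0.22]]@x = [[1.04, 0.03, 0.12],[-0.54, -0.05, -0.07],[0.72, 0.07, 0.1]]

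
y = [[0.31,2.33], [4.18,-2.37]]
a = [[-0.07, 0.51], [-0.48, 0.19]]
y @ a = [[-1.14, 0.6], [0.84, 1.68]]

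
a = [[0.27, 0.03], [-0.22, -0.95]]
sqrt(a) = [[(0.52-0j), (0.01-0.02j)], [(-0.09+0.18j), -0.00+0.98j]]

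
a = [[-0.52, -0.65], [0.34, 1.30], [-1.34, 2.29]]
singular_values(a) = [2.87, 1.15]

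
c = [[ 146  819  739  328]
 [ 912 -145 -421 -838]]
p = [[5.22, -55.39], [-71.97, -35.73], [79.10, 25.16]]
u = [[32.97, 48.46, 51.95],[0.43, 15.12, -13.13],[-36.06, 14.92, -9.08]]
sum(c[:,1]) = 674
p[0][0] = 5.22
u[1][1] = 15.12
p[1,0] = -71.97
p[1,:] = [-71.97, -35.73]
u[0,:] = [32.97, 48.46, 51.95]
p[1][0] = -71.97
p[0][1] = -55.39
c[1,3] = -838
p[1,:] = [-71.97, -35.73]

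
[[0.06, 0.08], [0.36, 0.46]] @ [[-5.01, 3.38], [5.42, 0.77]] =[[0.13,0.26],[0.69,1.57]]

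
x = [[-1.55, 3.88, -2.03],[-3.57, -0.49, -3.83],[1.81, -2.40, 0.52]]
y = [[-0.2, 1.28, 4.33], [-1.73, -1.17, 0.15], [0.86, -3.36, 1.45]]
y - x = [[1.35, -2.6, 6.36],  [1.84, -0.68, 3.98],  [-0.95, -0.96, 0.93]]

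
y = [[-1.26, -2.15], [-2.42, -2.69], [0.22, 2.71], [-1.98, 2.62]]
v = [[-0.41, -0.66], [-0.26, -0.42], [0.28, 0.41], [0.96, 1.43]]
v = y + [[0.85, 1.49], [2.16, 2.27], [0.06, -2.3], [2.94, -1.19]]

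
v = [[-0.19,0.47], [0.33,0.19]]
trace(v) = 0.00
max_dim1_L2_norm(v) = 0.51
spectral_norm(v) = 0.51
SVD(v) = [[0.98, 0.22], [0.22, -0.98]] @ diag([0.5128317965096906, 0.37283179650969056]) @ [[-0.22, 0.98], [-0.98, -0.22]]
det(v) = -0.19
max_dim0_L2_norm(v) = 0.51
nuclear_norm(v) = 0.89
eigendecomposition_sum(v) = [[-0.31, 0.24],[0.17, -0.12]] + [[0.12, 0.23], [0.16, 0.31]]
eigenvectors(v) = [[-0.88, -0.60], [0.47, -0.80]]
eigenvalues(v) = [-0.44, 0.44]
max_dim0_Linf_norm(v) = 0.47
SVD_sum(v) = [[-0.11,0.49], [-0.02,0.11]] + [[-0.08, -0.02], [0.35, 0.08]]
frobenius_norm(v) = 0.63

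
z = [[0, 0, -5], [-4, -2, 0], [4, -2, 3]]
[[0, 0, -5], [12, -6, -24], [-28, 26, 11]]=z @ [[-5, 4, 4], [4, -5, 4], [0, 0, 1]]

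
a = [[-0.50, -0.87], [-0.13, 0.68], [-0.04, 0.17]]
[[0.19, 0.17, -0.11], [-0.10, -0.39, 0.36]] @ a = [[-0.11, -0.07], [0.09, -0.12]]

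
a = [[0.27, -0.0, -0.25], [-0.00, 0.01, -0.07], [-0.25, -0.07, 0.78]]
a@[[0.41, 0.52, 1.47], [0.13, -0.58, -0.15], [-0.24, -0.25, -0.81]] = [[0.17, 0.2, 0.6], [0.02, 0.01, 0.06], [-0.3, -0.28, -0.99]]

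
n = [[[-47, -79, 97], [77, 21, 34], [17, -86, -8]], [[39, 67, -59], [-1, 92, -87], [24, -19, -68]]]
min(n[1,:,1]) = -19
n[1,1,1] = 92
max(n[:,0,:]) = 97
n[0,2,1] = -86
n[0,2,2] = -8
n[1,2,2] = -68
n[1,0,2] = -59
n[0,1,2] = 34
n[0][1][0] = 77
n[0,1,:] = [77, 21, 34]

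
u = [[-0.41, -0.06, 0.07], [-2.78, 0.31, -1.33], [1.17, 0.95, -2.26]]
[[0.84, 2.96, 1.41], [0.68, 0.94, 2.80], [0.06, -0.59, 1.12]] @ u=[[-6.92, 2.21, -7.06],[0.38, 2.91, -7.53],[2.93, 0.88, -1.74]]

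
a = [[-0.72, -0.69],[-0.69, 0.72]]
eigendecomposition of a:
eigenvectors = [[-0.93, 0.37], [-0.37, -0.93]]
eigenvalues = [-1.0, 1.0]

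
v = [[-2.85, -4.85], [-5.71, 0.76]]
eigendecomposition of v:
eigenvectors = [[-0.79, 0.55],  [-0.61, -0.84]]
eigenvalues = [-6.61, 4.52]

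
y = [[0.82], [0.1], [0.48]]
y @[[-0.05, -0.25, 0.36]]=[[-0.04, -0.2, 0.3], [-0.01, -0.02, 0.04], [-0.02, -0.12, 0.17]]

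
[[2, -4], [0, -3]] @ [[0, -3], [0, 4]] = [[0, -22], [0, -12]]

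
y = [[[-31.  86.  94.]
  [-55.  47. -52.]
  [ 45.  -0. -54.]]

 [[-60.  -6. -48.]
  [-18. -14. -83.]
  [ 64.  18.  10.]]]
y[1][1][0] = -18.0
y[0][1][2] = -52.0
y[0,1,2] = -52.0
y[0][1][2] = -52.0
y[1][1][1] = -14.0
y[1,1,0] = -18.0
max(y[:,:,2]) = 94.0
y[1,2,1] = 18.0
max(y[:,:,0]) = 64.0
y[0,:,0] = [-31.0, -55.0, 45.0]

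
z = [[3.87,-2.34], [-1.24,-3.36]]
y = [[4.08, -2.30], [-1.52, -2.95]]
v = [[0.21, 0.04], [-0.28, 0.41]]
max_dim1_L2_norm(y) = 4.68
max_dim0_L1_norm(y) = 5.6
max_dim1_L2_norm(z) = 4.52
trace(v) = 0.62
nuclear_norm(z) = 8.07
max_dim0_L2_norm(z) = 4.09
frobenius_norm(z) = 5.77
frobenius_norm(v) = 0.54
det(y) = -15.53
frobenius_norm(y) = 5.74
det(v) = 0.10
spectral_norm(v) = 0.51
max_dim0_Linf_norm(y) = 4.08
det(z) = -15.90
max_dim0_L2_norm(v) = 0.41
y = v + z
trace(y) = 1.13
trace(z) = 0.51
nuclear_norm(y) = 8.00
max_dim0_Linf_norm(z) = 3.87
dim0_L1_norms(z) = [5.11, 5.7]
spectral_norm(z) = 4.64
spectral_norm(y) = 4.69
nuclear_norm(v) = 0.70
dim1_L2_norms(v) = [0.21, 0.5]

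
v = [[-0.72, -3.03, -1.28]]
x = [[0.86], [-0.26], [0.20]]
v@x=[[-0.09]]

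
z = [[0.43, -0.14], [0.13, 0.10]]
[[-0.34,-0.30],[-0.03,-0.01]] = z @ [[-0.63, -0.5],[0.48, 0.58]]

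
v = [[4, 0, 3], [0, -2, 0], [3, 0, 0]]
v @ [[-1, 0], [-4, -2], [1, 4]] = [[-1, 12], [8, 4], [-3, 0]]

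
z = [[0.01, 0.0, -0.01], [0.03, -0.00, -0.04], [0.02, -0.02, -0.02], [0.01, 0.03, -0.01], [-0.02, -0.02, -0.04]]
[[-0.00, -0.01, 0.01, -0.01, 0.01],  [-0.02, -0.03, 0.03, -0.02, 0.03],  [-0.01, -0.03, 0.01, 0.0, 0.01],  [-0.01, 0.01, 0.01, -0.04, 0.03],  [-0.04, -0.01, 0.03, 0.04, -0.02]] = z@[[0.36, -0.77, -0.07, -0.9, 0.88], [-0.20, 0.59, 0.20, -0.98, 0.65], [0.86, 0.27, -0.78, -0.14, -0.18]]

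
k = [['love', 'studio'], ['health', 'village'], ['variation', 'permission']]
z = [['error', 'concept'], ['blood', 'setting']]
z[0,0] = 'error'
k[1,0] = 'health'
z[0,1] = 'concept'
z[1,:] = ['blood', 'setting']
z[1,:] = ['blood', 'setting']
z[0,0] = 'error'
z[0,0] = 'error'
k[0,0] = 'love'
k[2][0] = 'variation'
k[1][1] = 'village'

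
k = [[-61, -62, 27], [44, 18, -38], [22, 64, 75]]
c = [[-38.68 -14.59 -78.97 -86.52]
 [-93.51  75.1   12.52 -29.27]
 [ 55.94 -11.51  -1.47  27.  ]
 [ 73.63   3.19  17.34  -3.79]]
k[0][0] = -61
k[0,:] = [-61, -62, 27]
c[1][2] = 12.52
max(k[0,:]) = 27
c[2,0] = 55.94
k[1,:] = [44, 18, -38]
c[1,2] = 12.52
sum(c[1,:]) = -35.16000000000001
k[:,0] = [-61, 44, 22]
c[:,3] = [-86.52, -29.27, 27.0, -3.79]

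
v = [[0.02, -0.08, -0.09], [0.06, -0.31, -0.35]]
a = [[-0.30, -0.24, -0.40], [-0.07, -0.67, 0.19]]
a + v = [[-0.28,-0.32,-0.49], [-0.01,-0.98,-0.16]]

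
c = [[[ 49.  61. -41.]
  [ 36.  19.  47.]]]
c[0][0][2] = -41.0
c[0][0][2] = -41.0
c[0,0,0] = 49.0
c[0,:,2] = [-41.0, 47.0]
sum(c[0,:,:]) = 171.0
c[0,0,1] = 61.0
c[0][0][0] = 49.0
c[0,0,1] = 61.0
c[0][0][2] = -41.0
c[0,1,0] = 36.0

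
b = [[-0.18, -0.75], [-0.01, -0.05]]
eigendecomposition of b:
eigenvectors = [[-1.00, 0.97], [-0.06, -0.23]]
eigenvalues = [-0.22, -0.01]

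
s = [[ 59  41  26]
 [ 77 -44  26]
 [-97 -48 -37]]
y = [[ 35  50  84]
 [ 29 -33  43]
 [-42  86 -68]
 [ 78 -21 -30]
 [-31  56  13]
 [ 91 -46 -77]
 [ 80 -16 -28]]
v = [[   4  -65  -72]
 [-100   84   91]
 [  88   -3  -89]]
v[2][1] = -3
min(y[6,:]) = -28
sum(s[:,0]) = 39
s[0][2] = 26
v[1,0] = -100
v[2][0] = 88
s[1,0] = 77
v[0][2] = -72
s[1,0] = 77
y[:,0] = [35, 29, -42, 78, -31, 91, 80]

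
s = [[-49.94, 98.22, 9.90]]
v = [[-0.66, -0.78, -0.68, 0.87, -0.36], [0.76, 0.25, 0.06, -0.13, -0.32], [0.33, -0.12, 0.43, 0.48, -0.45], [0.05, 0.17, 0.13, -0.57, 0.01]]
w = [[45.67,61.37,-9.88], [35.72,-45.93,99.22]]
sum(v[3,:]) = -0.19999999999999996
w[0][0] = 45.67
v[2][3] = 0.481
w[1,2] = 99.22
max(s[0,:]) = 98.22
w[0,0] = 45.67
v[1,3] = -0.128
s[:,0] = [-49.94]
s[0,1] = 98.22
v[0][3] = 0.872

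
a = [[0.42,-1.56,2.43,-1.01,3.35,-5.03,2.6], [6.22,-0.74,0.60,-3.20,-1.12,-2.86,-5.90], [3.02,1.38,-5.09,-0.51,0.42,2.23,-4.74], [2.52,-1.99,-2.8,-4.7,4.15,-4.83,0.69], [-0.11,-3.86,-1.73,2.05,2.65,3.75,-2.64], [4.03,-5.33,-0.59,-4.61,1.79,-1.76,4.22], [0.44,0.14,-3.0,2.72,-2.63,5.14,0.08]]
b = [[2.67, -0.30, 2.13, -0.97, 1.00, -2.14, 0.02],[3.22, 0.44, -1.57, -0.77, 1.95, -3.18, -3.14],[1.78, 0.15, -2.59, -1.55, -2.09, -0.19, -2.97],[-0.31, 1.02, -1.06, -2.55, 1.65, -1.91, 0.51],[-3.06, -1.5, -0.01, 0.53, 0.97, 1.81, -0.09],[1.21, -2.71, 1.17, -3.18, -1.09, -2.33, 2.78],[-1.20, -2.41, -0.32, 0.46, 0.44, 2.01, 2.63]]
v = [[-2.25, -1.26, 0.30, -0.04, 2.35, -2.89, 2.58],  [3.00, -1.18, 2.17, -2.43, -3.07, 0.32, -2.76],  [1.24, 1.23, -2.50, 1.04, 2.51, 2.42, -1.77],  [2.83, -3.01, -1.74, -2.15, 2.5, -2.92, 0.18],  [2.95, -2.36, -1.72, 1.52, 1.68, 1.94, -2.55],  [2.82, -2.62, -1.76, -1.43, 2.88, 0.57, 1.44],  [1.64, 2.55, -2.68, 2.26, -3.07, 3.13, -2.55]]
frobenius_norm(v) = 15.53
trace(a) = -9.14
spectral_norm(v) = 9.94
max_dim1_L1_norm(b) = 14.47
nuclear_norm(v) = 32.76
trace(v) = -8.38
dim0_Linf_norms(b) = [3.22, 2.71, 2.59, 3.18, 2.09, 3.18, 3.14]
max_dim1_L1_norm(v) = 17.88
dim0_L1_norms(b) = [13.45, 8.53, 8.85, 10.01, 9.19, 13.57, 12.14]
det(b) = -3925.68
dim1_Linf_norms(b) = [2.67, 3.22, 2.97, 2.55, 3.06, 3.18, 2.63]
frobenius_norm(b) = 12.89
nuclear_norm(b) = 28.92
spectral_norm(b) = 8.78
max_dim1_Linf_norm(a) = 6.22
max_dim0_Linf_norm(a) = 6.22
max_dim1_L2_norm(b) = 6.12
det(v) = 394.57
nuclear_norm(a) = 47.82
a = b + v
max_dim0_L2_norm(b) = 5.8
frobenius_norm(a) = 21.99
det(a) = -49261.54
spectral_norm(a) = 14.78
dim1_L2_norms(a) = [7.27, 9.7, 8.05, 9.01, 7.08, 9.51, 7.07]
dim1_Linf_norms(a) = [5.03, 6.22, 5.09, 4.83, 3.86, 5.33, 5.14]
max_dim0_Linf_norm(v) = 3.13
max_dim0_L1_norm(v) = 18.06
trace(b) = -0.76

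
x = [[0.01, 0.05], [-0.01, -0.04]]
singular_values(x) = [0.07, 0.0]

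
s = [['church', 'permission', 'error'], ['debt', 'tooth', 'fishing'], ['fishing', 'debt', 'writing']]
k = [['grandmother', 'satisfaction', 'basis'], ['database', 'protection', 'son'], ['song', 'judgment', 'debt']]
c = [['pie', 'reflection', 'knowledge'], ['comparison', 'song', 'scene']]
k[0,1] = 'satisfaction'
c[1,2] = 'scene'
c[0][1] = 'reflection'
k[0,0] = 'grandmother'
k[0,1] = 'satisfaction'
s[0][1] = 'permission'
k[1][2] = 'son'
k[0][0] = 'grandmother'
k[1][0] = 'database'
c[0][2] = 'knowledge'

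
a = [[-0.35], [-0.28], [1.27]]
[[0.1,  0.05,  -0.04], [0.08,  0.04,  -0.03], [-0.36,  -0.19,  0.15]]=a @[[-0.28, -0.15, 0.12]]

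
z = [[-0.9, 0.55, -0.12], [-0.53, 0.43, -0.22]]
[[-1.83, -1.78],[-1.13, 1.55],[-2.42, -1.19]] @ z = [[2.59, -1.77, 0.61], [0.20, 0.05, -0.21], [2.81, -1.84, 0.55]]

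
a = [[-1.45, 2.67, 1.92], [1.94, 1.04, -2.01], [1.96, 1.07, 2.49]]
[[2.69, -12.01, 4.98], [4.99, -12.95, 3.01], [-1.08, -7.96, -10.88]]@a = [[-17.44,0.02,41.71], [-26.46,3.08,43.11], [-35.20,-22.8,-13.17]]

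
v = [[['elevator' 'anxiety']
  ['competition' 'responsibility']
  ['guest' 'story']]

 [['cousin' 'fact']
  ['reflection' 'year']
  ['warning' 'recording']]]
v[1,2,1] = 'recording'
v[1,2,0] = 'warning'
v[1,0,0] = 'cousin'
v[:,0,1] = ['anxiety', 'fact']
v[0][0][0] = 'elevator'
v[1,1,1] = 'year'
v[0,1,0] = 'competition'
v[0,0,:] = ['elevator', 'anxiety']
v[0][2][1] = 'story'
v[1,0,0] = 'cousin'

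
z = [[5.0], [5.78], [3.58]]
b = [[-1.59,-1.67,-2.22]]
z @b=[[-7.95,  -8.35,  -11.1], [-9.19,  -9.65,  -12.83], [-5.69,  -5.98,  -7.95]]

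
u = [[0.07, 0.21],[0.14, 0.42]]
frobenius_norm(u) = 0.49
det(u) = 0.00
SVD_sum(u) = [[0.07,0.21],[0.14,0.42]] + [[0.00, -0.0], [-0.00, 0.00]]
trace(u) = 0.49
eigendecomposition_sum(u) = [[0.0, -0.00], [-0.0, 0.0]] + [[0.07, 0.21], [0.14, 0.42]]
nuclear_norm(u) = 0.49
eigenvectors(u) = [[-0.95,-0.45], [0.32,-0.89]]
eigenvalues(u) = [0.0, 0.49]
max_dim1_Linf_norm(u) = 0.42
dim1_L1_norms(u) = [0.28, 0.56]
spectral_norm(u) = 0.49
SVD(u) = [[-0.45, -0.89], [-0.89, 0.45]] @ diag([0.4949747468305832, 2.798084234208408e-17]) @ [[-0.32, -0.95],[-0.95, 0.32]]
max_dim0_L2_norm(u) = 0.47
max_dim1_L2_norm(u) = 0.44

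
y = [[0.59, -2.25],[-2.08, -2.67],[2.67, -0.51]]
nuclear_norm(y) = 6.91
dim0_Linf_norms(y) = [2.67, 2.67]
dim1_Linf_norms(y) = [2.25, 2.67, 2.67]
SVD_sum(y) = [[-0.86, -0.96], [-2.25, -2.52], [0.93, 1.04]] + [[1.45, -1.29], [0.17, -0.15], [1.74, -1.55]]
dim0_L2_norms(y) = [3.44, 3.53]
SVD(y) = [[0.33,-0.64], [0.87,-0.07], [-0.36,-0.77]] @ diag([3.874289823472214, 3.040522712255187]) @ [[-0.67, -0.75],[-0.75, 0.67]]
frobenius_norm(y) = 4.92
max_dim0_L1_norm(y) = 5.43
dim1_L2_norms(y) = [2.33, 3.38, 2.72]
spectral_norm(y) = 3.87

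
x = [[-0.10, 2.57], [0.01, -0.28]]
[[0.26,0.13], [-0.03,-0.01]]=x @ [[-0.06, 0.21], [0.1, 0.06]]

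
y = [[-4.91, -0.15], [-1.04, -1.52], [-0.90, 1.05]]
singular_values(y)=[5.11, 1.83]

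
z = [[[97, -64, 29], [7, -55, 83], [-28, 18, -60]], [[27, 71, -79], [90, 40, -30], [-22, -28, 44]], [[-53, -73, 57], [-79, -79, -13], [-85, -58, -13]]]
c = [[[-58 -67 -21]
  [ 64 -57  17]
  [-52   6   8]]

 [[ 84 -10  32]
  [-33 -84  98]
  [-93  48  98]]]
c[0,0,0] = -58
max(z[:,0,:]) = 97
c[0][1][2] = 17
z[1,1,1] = 40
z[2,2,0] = -85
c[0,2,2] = 8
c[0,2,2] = 8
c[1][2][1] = 48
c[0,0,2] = -21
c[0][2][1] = 6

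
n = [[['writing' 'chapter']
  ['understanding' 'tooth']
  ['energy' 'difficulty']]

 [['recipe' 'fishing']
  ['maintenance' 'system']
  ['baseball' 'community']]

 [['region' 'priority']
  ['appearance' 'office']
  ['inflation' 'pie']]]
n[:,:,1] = [['chapter', 'tooth', 'difficulty'], ['fishing', 'system', 'community'], ['priority', 'office', 'pie']]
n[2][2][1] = 'pie'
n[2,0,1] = 'priority'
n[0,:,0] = ['writing', 'understanding', 'energy']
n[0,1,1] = 'tooth'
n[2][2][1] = 'pie'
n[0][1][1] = 'tooth'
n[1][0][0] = 'recipe'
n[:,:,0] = [['writing', 'understanding', 'energy'], ['recipe', 'maintenance', 'baseball'], ['region', 'appearance', 'inflation']]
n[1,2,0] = 'baseball'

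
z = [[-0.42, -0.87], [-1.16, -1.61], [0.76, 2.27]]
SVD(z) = [[-0.3, -0.01], [-0.61, -0.77], [0.74, -0.64]] @ diag([3.2235693151810874, 0.45836761471872534]) @ [[0.43, 0.9], [0.90, -0.43]]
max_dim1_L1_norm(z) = 3.03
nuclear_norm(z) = 3.68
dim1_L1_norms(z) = [1.29, 2.77, 3.03]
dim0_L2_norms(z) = [1.45, 2.92]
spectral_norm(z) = 3.22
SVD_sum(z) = [[-0.42, -0.87], [-0.84, -1.76], [1.02, 2.14]] + [[-0.00,0.00], [-0.32,0.15], [-0.26,0.13]]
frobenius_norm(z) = 3.26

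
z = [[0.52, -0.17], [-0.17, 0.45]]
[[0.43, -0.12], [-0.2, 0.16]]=z @ [[0.79, -0.14], [-0.14, 0.3]]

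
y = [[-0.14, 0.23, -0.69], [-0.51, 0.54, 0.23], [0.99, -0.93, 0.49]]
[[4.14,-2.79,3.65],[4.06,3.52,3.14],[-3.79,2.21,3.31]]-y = [[4.28, -3.02, 4.34], [4.57, 2.98, 2.91], [-4.78, 3.14, 2.82]]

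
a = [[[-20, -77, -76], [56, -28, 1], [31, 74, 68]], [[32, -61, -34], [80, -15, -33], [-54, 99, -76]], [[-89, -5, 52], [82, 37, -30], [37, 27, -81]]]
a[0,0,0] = -20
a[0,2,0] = 31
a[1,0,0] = 32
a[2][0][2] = 52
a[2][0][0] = -89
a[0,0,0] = -20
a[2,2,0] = 37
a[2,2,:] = [37, 27, -81]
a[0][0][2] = -76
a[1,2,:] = [-54, 99, -76]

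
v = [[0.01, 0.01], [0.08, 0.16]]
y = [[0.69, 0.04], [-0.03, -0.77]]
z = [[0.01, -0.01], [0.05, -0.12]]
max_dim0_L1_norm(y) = 0.81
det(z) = -0.00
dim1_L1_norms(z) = [0.02, 0.17]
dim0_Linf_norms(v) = [0.08, 0.16]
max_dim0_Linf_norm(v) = 0.16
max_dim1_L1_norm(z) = 0.17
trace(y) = -0.08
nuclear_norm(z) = 0.14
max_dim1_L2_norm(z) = 0.13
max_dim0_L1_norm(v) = 0.17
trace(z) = -0.11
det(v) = 0.00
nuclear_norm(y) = 1.46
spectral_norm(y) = 0.78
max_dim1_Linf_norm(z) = 0.12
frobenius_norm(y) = 1.04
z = v @ y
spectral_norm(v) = 0.18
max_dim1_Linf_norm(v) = 0.16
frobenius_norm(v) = 0.18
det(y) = -0.53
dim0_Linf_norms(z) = [0.05, 0.12]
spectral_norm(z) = 0.13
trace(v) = 0.17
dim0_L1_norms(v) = [0.09, 0.17]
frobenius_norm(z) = 0.13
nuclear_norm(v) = 0.18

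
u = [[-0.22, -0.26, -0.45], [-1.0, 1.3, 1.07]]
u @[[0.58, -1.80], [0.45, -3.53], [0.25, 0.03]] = [[-0.36, 1.3], [0.27, -2.76]]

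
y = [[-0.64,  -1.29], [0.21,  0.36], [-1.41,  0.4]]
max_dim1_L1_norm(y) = 1.93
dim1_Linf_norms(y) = [1.29, 0.36, 1.41]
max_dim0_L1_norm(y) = 2.26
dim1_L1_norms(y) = [1.93, 0.57, 1.81]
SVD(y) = [[-0.72,0.64],  [0.22,-0.17],  [-0.66,-0.75]] @ diag([1.6167870039730527, 1.334728355802723]) @ [[0.89,0.45],[0.45,-0.89]]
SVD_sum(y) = [[-1.03, -0.53], [0.31, 0.16], [-0.96, -0.49]] + [[0.39, -0.76], [-0.1, 0.20], [-0.45, 0.89]]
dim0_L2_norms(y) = [1.56, 1.4]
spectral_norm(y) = 1.62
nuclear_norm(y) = 2.95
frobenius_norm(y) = 2.10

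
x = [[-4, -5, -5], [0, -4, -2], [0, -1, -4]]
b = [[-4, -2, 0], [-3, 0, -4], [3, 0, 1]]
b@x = [[16, 28, 24], [12, 19, 31], [-12, -16, -19]]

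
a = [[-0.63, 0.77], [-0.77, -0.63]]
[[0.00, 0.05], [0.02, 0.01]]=a@[[-0.02, -0.04], [-0.01, 0.03]]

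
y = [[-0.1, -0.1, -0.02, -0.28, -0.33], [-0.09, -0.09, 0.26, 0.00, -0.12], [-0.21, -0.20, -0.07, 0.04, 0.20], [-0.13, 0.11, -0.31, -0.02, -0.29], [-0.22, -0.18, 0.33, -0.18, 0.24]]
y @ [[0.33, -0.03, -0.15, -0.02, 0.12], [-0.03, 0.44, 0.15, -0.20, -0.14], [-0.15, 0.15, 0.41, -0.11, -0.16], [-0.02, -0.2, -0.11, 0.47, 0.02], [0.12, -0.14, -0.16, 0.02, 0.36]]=[[-0.06,  0.06,  0.08,  -0.11,  -0.12],[-0.08,  0.02,  0.13,  -0.01,  -0.08],[-0.03,  -0.13,  -0.06,  0.07,  0.09],[-0.03,  0.05,  -0.04,  -0.00,  -0.09],[-0.08,  -0.02,  0.12,  -0.08,  0.03]]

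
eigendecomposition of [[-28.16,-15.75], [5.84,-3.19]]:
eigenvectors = [[-0.96, 0.61], [0.27, -0.79]]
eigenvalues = [-23.67, -7.68]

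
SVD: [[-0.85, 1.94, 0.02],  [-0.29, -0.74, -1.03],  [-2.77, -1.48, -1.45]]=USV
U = [[0.1, 0.96, -0.24],[-0.29, -0.2, -0.93],[-0.95, 0.17, 0.26]]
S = [3.62, 2.16, 0.65]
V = [[0.73, 0.50, 0.47], [-0.57, 0.82, -0.01], [-0.39, -0.26, 0.89]]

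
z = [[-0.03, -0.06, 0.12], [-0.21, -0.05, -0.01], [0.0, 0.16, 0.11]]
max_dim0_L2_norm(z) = 0.21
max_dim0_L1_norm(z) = 0.27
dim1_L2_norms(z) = [0.14, 0.22, 0.19]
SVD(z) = [[-0.16, -0.38, 0.91], [-0.87, -0.39, -0.31], [0.47, -0.84, -0.27]] @ diag([0.23051033964918674, 0.18734036571751547, 0.12275410660195488]) @ [[0.81, 0.56, 0.18], [0.5, -0.49, -0.72], [0.31, -0.67, 0.67]]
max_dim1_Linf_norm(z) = 0.21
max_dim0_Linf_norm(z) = 0.21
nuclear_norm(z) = 0.54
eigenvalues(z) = [(-0.2+0j), (0.11+0.12j), (0.11-0.12j)]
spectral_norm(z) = 0.23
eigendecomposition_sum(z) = [[(-0.08+0j), (-0.07+0j), (0.03-0j)], [-0.12+0.00j, (-0.09+0j), 0.04-0.00j], [(0.06-0j), (0.05-0j), (-0.02+0j)]] + [[0.03+0.04j, -0.04j, (0.04-0.03j)], [(-0.05-0.02j), 0.02+0.04j, -0.03+0.05j], [-0.03+0.06j, (0.06-0.03j), (0.07+0.04j)]] + [[(0.03-0.04j), 0.00+0.04j, 0.04+0.03j],[-0.05+0.02j, (0.02-0.04j), (-0.03-0.05j)],[(-0.03-0.06j), 0.06+0.03j, (0.07-0.04j)]]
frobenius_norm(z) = 0.32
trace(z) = 0.03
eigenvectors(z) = [[(-0.54+0j),0.24-0.41j,(0.24+0.41j)], [(-0.75+0j),0.02+0.52j,(0.02-0.52j)], [(0.39+0j),(0.71+0j),(0.71-0j)]]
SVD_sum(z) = [[-0.03, -0.02, -0.01], [-0.16, -0.11, -0.04], [0.09, 0.06, 0.02]] + [[-0.04,0.03,0.05], [-0.04,0.04,0.05], [-0.08,0.08,0.11]] + [[0.03,  -0.08,  0.08], [-0.01,  0.03,  -0.03], [-0.01,  0.02,  -0.02]]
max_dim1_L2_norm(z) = 0.22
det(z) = -0.01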